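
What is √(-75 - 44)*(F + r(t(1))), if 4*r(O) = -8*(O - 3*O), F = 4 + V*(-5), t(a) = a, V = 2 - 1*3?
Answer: 13*I*√119 ≈ 141.81*I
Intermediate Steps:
V = -1 (V = 2 - 3 = -1)
F = 9 (F = 4 - 1*(-5) = 4 + 5 = 9)
r(O) = 4*O (r(O) = (-8*(O - 3*O))/4 = (-(-16)*O)/4 = (16*O)/4 = 4*O)
√(-75 - 44)*(F + r(t(1))) = √(-75 - 44)*(9 + 4*1) = √(-119)*(9 + 4) = (I*√119)*13 = 13*I*√119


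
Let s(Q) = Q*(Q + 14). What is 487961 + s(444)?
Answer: 691313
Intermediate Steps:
s(Q) = Q*(14 + Q)
487961 + s(444) = 487961 + 444*(14 + 444) = 487961 + 444*458 = 487961 + 203352 = 691313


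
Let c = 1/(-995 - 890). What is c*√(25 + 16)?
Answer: -√41/1885 ≈ -0.0033969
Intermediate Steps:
c = -1/1885 (c = 1/(-1885) = -1/1885 ≈ -0.00053050)
c*√(25 + 16) = -√(25 + 16)/1885 = -√41/1885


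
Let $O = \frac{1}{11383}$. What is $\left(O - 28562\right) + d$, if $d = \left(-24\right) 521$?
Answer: $- \frac{467454277}{11383} \approx -41066.0$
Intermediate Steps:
$O = \frac{1}{11383} \approx 8.785 \cdot 10^{-5}$
$d = -12504$
$\left(O - 28562\right) + d = \left(\frac{1}{11383} - 28562\right) - 12504 = - \frac{325121245}{11383} - 12504 = - \frac{467454277}{11383}$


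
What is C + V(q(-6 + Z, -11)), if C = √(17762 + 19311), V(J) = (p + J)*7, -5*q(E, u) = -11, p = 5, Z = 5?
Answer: 252/5 + √37073 ≈ 242.94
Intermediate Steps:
q(E, u) = 11/5 (q(E, u) = -⅕*(-11) = 11/5)
V(J) = 35 + 7*J (V(J) = (5 + J)*7 = 35 + 7*J)
C = √37073 ≈ 192.54
C + V(q(-6 + Z, -11)) = √37073 + (35 + 7*(11/5)) = √37073 + (35 + 77/5) = √37073 + 252/5 = 252/5 + √37073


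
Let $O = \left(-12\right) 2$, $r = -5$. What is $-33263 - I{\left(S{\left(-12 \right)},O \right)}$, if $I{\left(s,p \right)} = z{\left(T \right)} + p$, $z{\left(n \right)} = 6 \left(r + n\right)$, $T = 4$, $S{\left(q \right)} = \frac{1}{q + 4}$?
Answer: $-33233$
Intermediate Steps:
$S{\left(q \right)} = \frac{1}{4 + q}$
$z{\left(n \right)} = -30 + 6 n$ ($z{\left(n \right)} = 6 \left(-5 + n\right) = -30 + 6 n$)
$O = -24$
$I{\left(s,p \right)} = -6 + p$ ($I{\left(s,p \right)} = \left(-30 + 6 \cdot 4\right) + p = \left(-30 + 24\right) + p = -6 + p$)
$-33263 - I{\left(S{\left(-12 \right)},O \right)} = -33263 - \left(-6 - 24\right) = -33263 - -30 = -33263 + 30 = -33233$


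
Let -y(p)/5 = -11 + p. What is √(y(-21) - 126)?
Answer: √34 ≈ 5.8309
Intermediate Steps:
y(p) = 55 - 5*p (y(p) = -5*(-11 + p) = 55 - 5*p)
√(y(-21) - 126) = √((55 - 5*(-21)) - 126) = √((55 + 105) - 126) = √(160 - 126) = √34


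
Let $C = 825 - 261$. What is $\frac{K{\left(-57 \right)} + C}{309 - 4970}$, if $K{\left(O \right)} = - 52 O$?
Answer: $- \frac{3528}{4661} \approx -0.75692$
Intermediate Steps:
$C = 564$ ($C = 825 - 261 = 564$)
$\frac{K{\left(-57 \right)} + C}{309 - 4970} = \frac{\left(-52\right) \left(-57\right) + 564}{309 - 4970} = \frac{2964 + 564}{-4661} = 3528 \left(- \frac{1}{4661}\right) = - \frac{3528}{4661}$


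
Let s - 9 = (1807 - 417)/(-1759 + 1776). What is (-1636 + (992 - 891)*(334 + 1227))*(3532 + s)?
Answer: 9609111675/17 ≈ 5.6524e+8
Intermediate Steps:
s = 1543/17 (s = 9 + (1807 - 417)/(-1759 + 1776) = 9 + 1390/17 = 1543/17 ≈ 90.765)
(-1636 + (992 - 891)*(334 + 1227))*(3532 + s) = (-1636 + (992 - 891)*(334 + 1227))*(3532 + 1543/17) = (-1636 + 101*1561)*(61587/17) = (-1636 + 157661)*(61587/17) = 156025*(61587/17) = 9609111675/17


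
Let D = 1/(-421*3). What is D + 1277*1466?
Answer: 2364439565/1263 ≈ 1.8721e+6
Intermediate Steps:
D = -1/1263 (D = 1/(-1263) = -1/1263 ≈ -0.00079177)
D + 1277*1466 = -1/1263 + 1277*1466 = -1/1263 + 1872082 = 2364439565/1263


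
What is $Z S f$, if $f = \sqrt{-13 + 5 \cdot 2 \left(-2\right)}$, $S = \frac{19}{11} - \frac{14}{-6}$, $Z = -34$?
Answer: $- \frac{4556 i \sqrt{33}}{33} \approx - 793.1 i$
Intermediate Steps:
$S = \frac{134}{33}$ ($S = 19 \cdot \frac{1}{11} - - \frac{7}{3} = \frac{19}{11} + \frac{7}{3} = \frac{134}{33} \approx 4.0606$)
$f = i \sqrt{33}$ ($f = \sqrt{-13 + 10 \left(-2\right)} = \sqrt{-13 - 20} = \sqrt{-33} = i \sqrt{33} \approx 5.7446 i$)
$Z S f = \left(-34\right) \frac{134}{33} i \sqrt{33} = - \frac{4556 i \sqrt{33}}{33}$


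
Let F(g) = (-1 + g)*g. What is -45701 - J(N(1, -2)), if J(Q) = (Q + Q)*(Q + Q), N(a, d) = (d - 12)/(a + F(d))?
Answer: -45717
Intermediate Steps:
F(g) = g*(-1 + g)
N(a, d) = (-12 + d)/(a + d*(-1 + d)) (N(a, d) = (d - 12)/(a + d*(-1 + d)) = (-12 + d)/(a + d*(-1 + d)))
J(Q) = 4*Q² (J(Q) = (2*Q)*(2*Q) = 4*Q²)
-45701 - J(N(1, -2)) = -45701 - 4*((-12 - 2)/(1 - 2*(-1 - 2)))² = -45701 - 4*(-14/(1 - 2*(-3)))² = -45701 - 4*(-14/(1 + 6))² = -45701 - 4*(-14/7)² = -45701 - 4*((⅐)*(-14))² = -45701 - 4*(-2)² = -45701 - 4*4 = -45701 - 1*16 = -45701 - 16 = -45717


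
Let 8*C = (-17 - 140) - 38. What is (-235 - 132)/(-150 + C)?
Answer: 2936/1395 ≈ 2.1047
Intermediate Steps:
C = -195/8 (C = ((-17 - 140) - 38)/8 = (-157 - 38)/8 = (⅛)*(-195) = -195/8 ≈ -24.375)
(-235 - 132)/(-150 + C) = (-235 - 132)/(-150 - 195/8) = -367/(-1395/8) = -367*(-8/1395) = 2936/1395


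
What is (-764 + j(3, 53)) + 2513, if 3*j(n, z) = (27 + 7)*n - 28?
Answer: 5321/3 ≈ 1773.7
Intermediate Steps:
j(n, z) = -28/3 + 34*n/3 (j(n, z) = ((27 + 7)*n - 28)/3 = (34*n - 28)/3 = (-28 + 34*n)/3 = -28/3 + 34*n/3)
(-764 + j(3, 53)) + 2513 = (-764 + (-28/3 + (34/3)*3)) + 2513 = (-764 + (-28/3 + 34)) + 2513 = (-764 + 74/3) + 2513 = -2218/3 + 2513 = 5321/3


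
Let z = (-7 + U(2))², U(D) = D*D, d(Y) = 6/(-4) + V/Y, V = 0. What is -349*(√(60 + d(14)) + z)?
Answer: -3141 - 1047*√26/2 ≈ -5810.3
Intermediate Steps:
d(Y) = -3/2 (d(Y) = 6/(-4) + 0/Y = 6*(-¼) + 0 = -3/2 + 0 = -3/2)
U(D) = D²
z = 9 (z = (-7 + 2²)² = (-7 + 4)² = (-3)² = 9)
-349*(√(60 + d(14)) + z) = -349*(√(60 - 3/2) + 9) = -349*(√(117/2) + 9) = -349*(3*√26/2 + 9) = -349*(9 + 3*√26/2) = -3141 - 1047*√26/2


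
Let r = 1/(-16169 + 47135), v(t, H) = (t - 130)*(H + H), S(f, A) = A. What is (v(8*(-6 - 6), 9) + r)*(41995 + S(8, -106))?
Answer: -1758914739581/10322 ≈ -1.7040e+8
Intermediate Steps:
v(t, H) = 2*H*(-130 + t) (v(t, H) = (-130 + t)*(2*H) = 2*H*(-130 + t))
r = 1/30966 ≈ 3.2293e-5
(v(8*(-6 - 6), 9) + r)*(41995 + S(8, -106)) = (2*9*(-130 + 8*(-6 - 6)) + 1/30966)*(41995 - 106) = (2*9*(-130 + 8*(-12)) + 1/30966)*41889 = (2*9*(-130 - 96) + 1/30966)*41889 = (2*9*(-226) + 1/30966)*41889 = (-4068 + 1/30966)*41889 = -125969687/30966*41889 = -1758914739581/10322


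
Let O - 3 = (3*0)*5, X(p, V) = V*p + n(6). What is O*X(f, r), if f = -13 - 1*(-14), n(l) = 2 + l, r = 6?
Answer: 42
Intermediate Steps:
f = 1 (f = -13 + 14 = 1)
X(p, V) = 8 + V*p (X(p, V) = V*p + (2 + 6) = V*p + 8 = 8 + V*p)
O = 3 (O = 3 + (3*0)*5 = 3 + 0*5 = 3 + 0 = 3)
O*X(f, r) = 3*(8 + 6*1) = 3*(8 + 6) = 3*14 = 42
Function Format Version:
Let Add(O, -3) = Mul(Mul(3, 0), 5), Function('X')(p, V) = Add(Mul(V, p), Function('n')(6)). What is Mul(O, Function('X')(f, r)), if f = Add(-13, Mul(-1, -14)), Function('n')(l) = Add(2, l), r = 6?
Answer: 42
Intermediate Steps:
f = 1 (f = Add(-13, 14) = 1)
Function('X')(p, V) = Add(8, Mul(V, p)) (Function('X')(p, V) = Add(Mul(V, p), Add(2, 6)) = Add(Mul(V, p), 8) = Add(8, Mul(V, p)))
O = 3 (O = Add(3, Mul(Mul(3, 0), 5)) = Add(3, Mul(0, 5)) = Add(3, 0) = 3)
Mul(O, Function('X')(f, r)) = Mul(3, Add(8, Mul(6, 1))) = Mul(3, Add(8, 6)) = Mul(3, 14) = 42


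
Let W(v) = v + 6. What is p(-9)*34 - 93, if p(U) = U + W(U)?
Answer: -501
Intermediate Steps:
W(v) = 6 + v
p(U) = 6 + 2*U (p(U) = U + (6 + U) = 6 + 2*U)
p(-9)*34 - 93 = (6 + 2*(-9))*34 - 93 = (6 - 18)*34 - 93 = -12*34 - 93 = -408 - 93 = -501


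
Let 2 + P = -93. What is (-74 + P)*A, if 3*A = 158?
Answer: -26702/3 ≈ -8900.7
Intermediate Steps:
P = -95 (P = -2 - 93 = -95)
A = 158/3 (A = (⅓)*158 = 158/3 ≈ 52.667)
(-74 + P)*A = (-74 - 95)*(158/3) = -169*158/3 = -26702/3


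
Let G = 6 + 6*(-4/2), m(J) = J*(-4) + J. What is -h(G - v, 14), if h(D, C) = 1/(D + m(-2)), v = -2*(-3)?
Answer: ⅙ ≈ 0.16667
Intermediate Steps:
m(J) = -3*J (m(J) = -4*J + J = -3*J)
v = 6
G = -6 (G = 6 + 6*(-4*½) = 6 + 6*(-2) = 6 - 12 = -6)
h(D, C) = 1/(6 + D) (h(D, C) = 1/(D - 3*(-2)) = 1/(D + 6) = 1/(6 + D))
-h(G - v, 14) = -1/(6 + (-6 - 1*6)) = -1/(6 + (-6 - 6)) = -1/(6 - 12) = -1/(-6) = -1*(-⅙) = ⅙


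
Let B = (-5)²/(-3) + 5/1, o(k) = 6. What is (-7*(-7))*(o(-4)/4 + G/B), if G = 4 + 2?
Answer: -147/10 ≈ -14.700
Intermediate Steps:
B = -10/3 (B = 25*(-⅓) + 5*1 = -25/3 + 5 = -10/3 ≈ -3.3333)
G = 6
(-7*(-7))*(o(-4)/4 + G/B) = (-7*(-7))*(6/4 + 6/(-10/3)) = 49*(6*(¼) + 6*(-3/10)) = 49*(3/2 - 9/5) = 49*(-3/10) = -147/10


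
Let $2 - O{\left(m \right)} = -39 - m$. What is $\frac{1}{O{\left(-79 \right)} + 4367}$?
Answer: $\frac{1}{4329} \approx 0.000231$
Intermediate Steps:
$O{\left(m \right)} = 41 + m$ ($O{\left(m \right)} = 2 - \left(-39 - m\right) = 2 + \left(39 + m\right) = 41 + m$)
$\frac{1}{O{\left(-79 \right)} + 4367} = \frac{1}{\left(41 - 79\right) + 4367} = \frac{1}{-38 + 4367} = \frac{1}{4329}$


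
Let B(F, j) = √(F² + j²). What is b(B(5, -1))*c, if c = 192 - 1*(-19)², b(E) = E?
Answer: -169*√26 ≈ -861.73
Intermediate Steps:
c = -169 (c = 192 - 1*361 = 192 - 361 = -169)
b(B(5, -1))*c = √(5² + (-1)²)*(-169) = √(25 + 1)*(-169) = √26*(-169) = -169*√26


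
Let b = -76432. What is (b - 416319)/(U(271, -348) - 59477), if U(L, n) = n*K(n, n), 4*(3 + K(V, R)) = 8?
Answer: 70393/8447 ≈ 8.3335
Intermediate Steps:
K(V, R) = -1 (K(V, R) = -3 + (1/4)*8 = -3 + 2 = -1)
U(L, n) = -n (U(L, n) = n*(-1) = -n)
(b - 416319)/(U(271, -348) - 59477) = (-76432 - 416319)/(-1*(-348) - 59477) = -492751/(348 - 59477) = -492751/(-59129) = -492751*(-1/59129) = 70393/8447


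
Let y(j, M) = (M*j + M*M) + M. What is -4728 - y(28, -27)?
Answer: -4674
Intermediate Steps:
y(j, M) = M + M**2 + M*j (y(j, M) = (M*j + M**2) + M = (M**2 + M*j) + M = M + M**2 + M*j)
-4728 - y(28, -27) = -4728 - (-27)*(1 - 27 + 28) = -4728 - (-27)*2 = -4728 - 1*(-54) = -4728 + 54 = -4674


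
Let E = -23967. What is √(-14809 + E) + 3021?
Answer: 3021 + 2*I*√9694 ≈ 3021.0 + 196.92*I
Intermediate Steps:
√(-14809 + E) + 3021 = √(-14809 - 23967) + 3021 = √(-38776) + 3021 = 2*I*√9694 + 3021 = 3021 + 2*I*√9694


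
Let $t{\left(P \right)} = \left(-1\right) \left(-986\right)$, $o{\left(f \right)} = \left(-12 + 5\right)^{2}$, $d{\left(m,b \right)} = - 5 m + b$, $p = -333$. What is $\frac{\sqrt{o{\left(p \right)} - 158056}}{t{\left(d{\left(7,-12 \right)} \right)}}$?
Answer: $\frac{i \sqrt{158007}}{986} \approx 0.40314 i$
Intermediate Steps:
$d{\left(m,b \right)} = b - 5 m$
$o{\left(f \right)} = 49$ ($o{\left(f \right)} = \left(-7\right)^{2} = 49$)
$t{\left(P \right)} = 986$
$\frac{\sqrt{o{\left(p \right)} - 158056}}{t{\left(d{\left(7,-12 \right)} \right)}} = \frac{\sqrt{49 - 158056}}{986} = \sqrt{-158007} \cdot \frac{1}{986} = i \sqrt{158007} \cdot \frac{1}{986} = \frac{i \sqrt{158007}}{986}$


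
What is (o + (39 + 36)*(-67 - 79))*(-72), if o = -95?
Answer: 795240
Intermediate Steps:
(o + (39 + 36)*(-67 - 79))*(-72) = (-95 + (39 + 36)*(-67 - 79))*(-72) = (-95 + 75*(-146))*(-72) = (-95 - 10950)*(-72) = -11045*(-72) = 795240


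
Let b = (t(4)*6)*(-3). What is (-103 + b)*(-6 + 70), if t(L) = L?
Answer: -11200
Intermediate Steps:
b = -72 (b = (4*6)*(-3) = 24*(-3) = -72)
(-103 + b)*(-6 + 70) = (-103 - 72)*(-6 + 70) = -175*64 = -11200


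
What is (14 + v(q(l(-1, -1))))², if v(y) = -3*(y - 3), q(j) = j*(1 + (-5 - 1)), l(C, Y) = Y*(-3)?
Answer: 4624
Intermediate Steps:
l(C, Y) = -3*Y
q(j) = -5*j (q(j) = j*(1 - 6) = j*(-5) = -5*j)
v(y) = 9 - 3*y (v(y) = -3*(-3 + y) = 9 - 3*y)
(14 + v(q(l(-1, -1))))² = (14 + (9 - (-15)*(-3*(-1))))² = (14 + (9 - (-15)*3))² = (14 + (9 - 3*(-15)))² = (14 + (9 + 45))² = (14 + 54)² = 68² = 4624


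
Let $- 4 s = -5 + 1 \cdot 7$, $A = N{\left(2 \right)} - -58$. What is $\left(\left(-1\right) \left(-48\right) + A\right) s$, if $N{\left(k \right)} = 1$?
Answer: $- \frac{107}{2} \approx -53.5$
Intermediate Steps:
$A = 59$ ($A = 1 - -58 = 1 + 58 = 59$)
$s = - \frac{1}{2}$ ($s = - \frac{-5 + 1 \cdot 7}{4} = - \frac{-5 + 7}{4} = \left(- \frac{1}{4}\right) 2 = - \frac{1}{2} \approx -0.5$)
$\left(\left(-1\right) \left(-48\right) + A\right) s = \left(\left(-1\right) \left(-48\right) + 59\right) \left(- \frac{1}{2}\right) = \left(48 + 59\right) \left(- \frac{1}{2}\right) = 107 \left(- \frac{1}{2}\right) = - \frac{107}{2}$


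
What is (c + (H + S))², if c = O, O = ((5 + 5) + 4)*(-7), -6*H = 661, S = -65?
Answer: 2686321/36 ≈ 74620.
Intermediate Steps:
H = -661/6 (H = -⅙*661 = -661/6 ≈ -110.17)
O = -98 (O = (10 + 4)*(-7) = 14*(-7) = -98)
c = -98
(c + (H + S))² = (-98 + (-661/6 - 65))² = (-98 - 1051/6)² = (-1639/6)² = 2686321/36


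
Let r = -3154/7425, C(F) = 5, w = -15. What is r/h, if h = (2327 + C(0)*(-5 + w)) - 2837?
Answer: 1577/2264625 ≈ 0.00069636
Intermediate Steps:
r = -3154/7425 (r = -3154*1/7425 = -3154/7425 ≈ -0.42478)
h = -610 (h = (2327 + 5*(-5 - 15)) - 2837 = (2327 + 5*(-20)) - 2837 = (2327 - 100) - 2837 = 2227 - 2837 = -610)
r/h = -3154/7425/(-610) = -3154/7425*(-1/610) = 1577/2264625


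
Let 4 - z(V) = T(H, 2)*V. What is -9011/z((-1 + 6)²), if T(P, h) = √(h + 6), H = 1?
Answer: 9011/1246 + 225275*√2/2492 ≈ 135.08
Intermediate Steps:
T(P, h) = √(6 + h)
z(V) = 4 - 2*V*√2 (z(V) = 4 - √(6 + 2)*V = 4 - √8*V = 4 - 2*√2*V = 4 - 2*V*√2)
-9011/z((-1 + 6)²) = -9011/(4 - 2*(-1 + 6)²*√2) = -9011/(4 - 2*5²*√2) = -9011/(4 - 2*25*√2) = -9011/(4 - 50*√2)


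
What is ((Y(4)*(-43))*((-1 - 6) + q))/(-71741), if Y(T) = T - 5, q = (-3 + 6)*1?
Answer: 172/71741 ≈ 0.0023975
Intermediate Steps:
q = 3 (q = 3*1 = 3)
Y(T) = -5 + T
((Y(4)*(-43))*((-1 - 6) + q))/(-71741) = (((-5 + 4)*(-43))*((-1 - 6) + 3))/(-71741) = ((-1*(-43))*(-7 + 3))*(-1/71741) = (43*(-4))*(-1/71741) = -172*(-1/71741) = 172/71741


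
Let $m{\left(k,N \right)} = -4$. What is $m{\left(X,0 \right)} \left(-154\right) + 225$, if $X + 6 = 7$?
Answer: $841$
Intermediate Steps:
$X = 1$ ($X = -6 + 7 = 1$)
$m{\left(X,0 \right)} \left(-154\right) + 225 = \left(-4\right) \left(-154\right) + 225 = 616 + 225 = 841$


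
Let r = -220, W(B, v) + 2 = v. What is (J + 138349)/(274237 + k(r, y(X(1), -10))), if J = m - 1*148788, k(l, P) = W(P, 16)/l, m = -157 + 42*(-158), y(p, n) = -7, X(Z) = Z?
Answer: -1895520/30166063 ≈ -0.062836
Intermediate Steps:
m = -6793 (m = -157 - 6636 = -6793)
W(B, v) = -2 + v
k(l, P) = 14/l (k(l, P) = (-2 + 16)/l = 14/l)
J = -155581 (J = -6793 - 1*148788 = -6793 - 148788 = -155581)
(J + 138349)/(274237 + k(r, y(X(1), -10))) = (-155581 + 138349)/(274237 + 14/(-220)) = -17232/(274237 + 14*(-1/220)) = -17232/(274237 - 7/110) = -17232/30166063/110 = -17232*110/30166063 = -1895520/30166063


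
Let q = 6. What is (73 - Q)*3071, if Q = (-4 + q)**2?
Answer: 211899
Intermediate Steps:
Q = 4 (Q = (-4 + 6)**2 = 2**2 = 4)
(73 - Q)*3071 = (73 - 1*4)*3071 = (73 - 4)*3071 = 69*3071 = 211899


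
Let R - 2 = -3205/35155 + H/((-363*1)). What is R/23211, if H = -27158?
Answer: 195819721/59240344383 ≈ 0.0033055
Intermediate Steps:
R = 195819721/2552253 (R = 2 + (-3205/35155 - 27158/((-363*1))) = 2 + (-3205*1/35155 - 27158/(-363)) = 2 + (-641/7031 - 27158*(-1/363)) = 2 + (-641/7031 + 27158/363) = 2 + 190715215/2552253 = 195819721/2552253 ≈ 76.724)
R/23211 = (195819721/2552253)/23211 = (195819721/2552253)*(1/23211) = 195819721/59240344383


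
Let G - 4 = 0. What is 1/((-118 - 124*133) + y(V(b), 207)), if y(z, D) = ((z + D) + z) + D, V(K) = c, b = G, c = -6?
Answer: -1/16208 ≈ -6.1698e-5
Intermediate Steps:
G = 4 (G = 4 + 0 = 4)
b = 4
V(K) = -6
y(z, D) = 2*D + 2*z (y(z, D) = ((D + z) + z) + D = (D + 2*z) + D = 2*D + 2*z)
1/((-118 - 124*133) + y(V(b), 207)) = 1/((-118 - 124*133) + (2*207 + 2*(-6))) = 1/((-118 - 16492) + (414 - 12)) = 1/(-16610 + 402) = 1/(-16208) = -1/16208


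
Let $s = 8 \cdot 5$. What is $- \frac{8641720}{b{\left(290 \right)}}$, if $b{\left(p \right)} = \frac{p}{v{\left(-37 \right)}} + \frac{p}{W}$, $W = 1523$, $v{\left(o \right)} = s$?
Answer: $- \frac{52645358240}{45327} \approx -1.1615 \cdot 10^{6}$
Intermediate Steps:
$s = 40$
$v{\left(o \right)} = 40$
$b{\left(p \right)} = \frac{1563 p}{60920}$ ($b{\left(p \right)} = \frac{p}{40} + \frac{p}{1523} = \frac{1563 p}{60920}$)
$- \frac{8641720}{b{\left(290 \right)}} = - \frac{8641720}{\frac{1563}{60920} \cdot 290} = - \frac{8641720}{\frac{45327}{6092}} = \left(-8641720\right) \frac{6092}{45327} = - \frac{52645358240}{45327}$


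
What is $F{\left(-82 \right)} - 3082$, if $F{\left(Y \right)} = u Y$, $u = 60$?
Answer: $-8002$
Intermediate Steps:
$F{\left(Y \right)} = 60 Y$
$F{\left(-82 \right)} - 3082 = 60 \left(-82\right) - 3082 = -4920 - 3082 = -8002$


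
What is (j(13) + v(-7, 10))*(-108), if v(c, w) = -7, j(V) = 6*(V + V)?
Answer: -16092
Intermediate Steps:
j(V) = 12*V (j(V) = 6*(2*V) = 12*V)
(j(13) + v(-7, 10))*(-108) = (12*13 - 7)*(-108) = (156 - 7)*(-108) = 149*(-108) = -16092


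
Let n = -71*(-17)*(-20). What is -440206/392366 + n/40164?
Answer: -261078356/151528731 ≈ -1.7230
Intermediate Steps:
n = -24140 (n = 1207*(-20) = -24140)
-440206/392366 + n/40164 = -440206/392366 - 24140/40164 = -440206*1/392366 - 24140*1/40164 = -16931/15091 - 6035/10041 = -261078356/151528731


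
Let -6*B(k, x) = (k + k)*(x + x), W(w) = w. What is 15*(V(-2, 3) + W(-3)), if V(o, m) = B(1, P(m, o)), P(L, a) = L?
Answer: -75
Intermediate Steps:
B(k, x) = -2*k*x/3 (B(k, x) = -(k + k)*(x + x)/6 = -2*k*2*x/6 = -2*k*x/3)
V(o, m) = -2*m/3 (V(o, m) = -⅔*1*m = -2*m/3)
15*(V(-2, 3) + W(-3)) = 15*(-⅔*3 - 3) = 15*(-2 - 3) = 15*(-5) = -75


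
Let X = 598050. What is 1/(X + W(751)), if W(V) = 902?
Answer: 1/598952 ≈ 1.6696e-6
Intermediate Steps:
1/(X + W(751)) = 1/(598050 + 902) = 1/598952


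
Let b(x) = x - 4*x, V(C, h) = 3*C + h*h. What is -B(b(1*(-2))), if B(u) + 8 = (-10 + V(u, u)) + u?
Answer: -42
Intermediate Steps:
V(C, h) = h**2 + 3*C (V(C, h) = 3*C + h**2 = h**2 + 3*C)
b(x) = -3*x
B(u) = -18 + u**2 + 4*u (B(u) = -8 + ((-10 + (u**2 + 3*u)) + u) = -8 + ((-10 + u**2 + 3*u) + u) = -8 + (-10 + u**2 + 4*u) = -18 + u**2 + 4*u)
-B(b(1*(-2))) = -(-18 + (-3*(-2))**2 + 4*(-3*(-2))) = -(-18 + 6**2 + 4*6) = -(-18 + 36 + 24) = -1*42 = -42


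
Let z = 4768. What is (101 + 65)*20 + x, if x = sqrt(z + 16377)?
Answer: 3320 + sqrt(21145) ≈ 3465.4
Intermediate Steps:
x = sqrt(21145) (x = sqrt(4768 + 16377) = sqrt(21145) ≈ 145.41)
(101 + 65)*20 + x = (101 + 65)*20 + sqrt(21145) = 166*20 + sqrt(21145) = 3320 + sqrt(21145)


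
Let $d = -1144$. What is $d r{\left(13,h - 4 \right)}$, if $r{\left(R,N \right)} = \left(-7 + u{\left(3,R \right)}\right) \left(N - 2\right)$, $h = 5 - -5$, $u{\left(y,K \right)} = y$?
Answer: $18304$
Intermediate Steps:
$h = 10$ ($h = 5 + 5 = 10$)
$r{\left(R,N \right)} = 8 - 4 N$ ($r{\left(R,N \right)} = \left(-7 + 3\right) \left(N - 2\right) = - 4 \left(-2 + N\right) = 8 - 4 N$)
$d r{\left(13,h - 4 \right)} = - 1144 \left(8 - 4 \left(10 - 4\right)\right) = - 1144 \left(8 - 24\right) = \left(-1144\right) \left(-16\right) = 18304$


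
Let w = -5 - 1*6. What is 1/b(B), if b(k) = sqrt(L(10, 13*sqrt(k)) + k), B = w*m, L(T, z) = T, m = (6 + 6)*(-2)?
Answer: sqrt(274)/274 ≈ 0.060412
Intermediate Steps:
m = -24 (m = 12*(-2) = -24)
w = -11 (w = -5 - 6 = -11)
B = 264 (B = -11*(-24) = 264)
b(k) = sqrt(10 + k)
1/b(B) = 1/(sqrt(10 + 264)) = 1/(sqrt(274)) = sqrt(274)/274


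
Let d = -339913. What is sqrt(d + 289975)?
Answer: I*sqrt(49938) ≈ 223.47*I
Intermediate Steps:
sqrt(d + 289975) = sqrt(-339913 + 289975) = sqrt(-49938) = I*sqrt(49938)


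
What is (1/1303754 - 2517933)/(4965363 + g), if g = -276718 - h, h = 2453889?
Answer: -3282765220481/2913572074024 ≈ -1.1267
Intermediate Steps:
g = -2730607 (g = -276718 - 1*2453889 = -276718 - 2453889 = -2730607)
(1/1303754 - 2517933)/(4965363 + g) = (1/1303754 - 2517933)/(4965363 - 2730607) = (1/1303754 - 2517933)/2234756 = -3282765220481/1303754*1/2234756 = -3282765220481/2913572074024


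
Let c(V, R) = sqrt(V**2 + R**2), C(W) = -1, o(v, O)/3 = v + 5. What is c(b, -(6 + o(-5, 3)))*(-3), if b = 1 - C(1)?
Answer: -6*sqrt(10) ≈ -18.974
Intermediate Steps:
o(v, O) = 15 + 3*v (o(v, O) = 3*(v + 5) = 3*(5 + v) = 15 + 3*v)
b = 2 (b = 1 - 1*(-1) = 1 + 1 = 2)
c(V, R) = sqrt(R**2 + V**2)
c(b, -(6 + o(-5, 3)))*(-3) = sqrt((-(6 + (15 + 3*(-5))))**2 + 2**2)*(-3) = sqrt((-(6 + (15 - 15)))**2 + 4)*(-3) = sqrt((-(6 + 0))**2 + 4)*(-3) = sqrt((-1*6)**2 + 4)*(-3) = sqrt((-6)**2 + 4)*(-3) = sqrt(36 + 4)*(-3) = sqrt(40)*(-3) = (2*sqrt(10))*(-3) = -6*sqrt(10)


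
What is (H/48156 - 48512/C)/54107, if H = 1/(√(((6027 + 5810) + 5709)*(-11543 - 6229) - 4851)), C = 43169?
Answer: -48512/2335745083 - I*√311832363/812503136844083196 ≈ -2.0769e-5 - 2.1734e-14*I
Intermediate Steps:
H = -I*√311832363/311832363 (H = 1/(√((11837 + 5709)*(-17772) - 4851)) = 1/(√(17546*(-17772) - 4851)) = 1/(√(-311827512 - 4851)) = 1/(√(-311832363)) = 1/(I*√311832363) = -I*√311832363/311832363 ≈ -5.6629e-5*I)
(H/48156 - 48512/C)/54107 = (-I*√311832363/311832363/48156 - 48512/43169)/54107 = (-I*√311832363/311832363*(1/48156) - 48512*1/43169)*(1/54107) = (-I*√311832363/15016599272628 - 48512/43169)*(1/54107) = (-48512/43169 - I*√311832363/15016599272628)*(1/54107) = -48512/2335745083 - I*√311832363/812503136844083196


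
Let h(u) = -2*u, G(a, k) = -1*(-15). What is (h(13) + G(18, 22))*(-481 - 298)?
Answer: 8569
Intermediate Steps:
G(a, k) = 15
(h(13) + G(18, 22))*(-481 - 298) = (-2*13 + 15)*(-481 - 298) = (-26 + 15)*(-779) = -11*(-779) = 8569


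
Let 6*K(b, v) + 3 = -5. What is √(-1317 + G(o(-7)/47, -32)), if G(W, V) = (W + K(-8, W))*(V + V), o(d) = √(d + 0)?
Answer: √(-24486765 - 27072*I*√7)/141 ≈ 0.051328 - 35.095*I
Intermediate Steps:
K(b, v) = -4/3 (K(b, v) = -½ + (⅙)*(-5) = -½ - ⅚ = -4/3)
o(d) = √d
G(W, V) = 2*V*(-4/3 + W) (G(W, V) = (W - 4/3)*(V + V) = (-4/3 + W)*(2*V) = 2*V*(-4/3 + W))
√(-1317 + G(o(-7)/47, -32)) = √(-1317 + (⅔)*(-32)*(-4 + 3*(√(-7)/47))) = √(-1317 + (⅔)*(-32)*(-4 + 3*((I*√7)*(1/47)))) = √(-1317 + (⅔)*(-32)*(-4 + 3*(I*√7/47))) = √(-1317 + (⅔)*(-32)*(-4 + 3*I*√7/47)) = √(-1317 + (256/3 - 64*I*√7/47)) = √(-3695/3 - 64*I*√7/47)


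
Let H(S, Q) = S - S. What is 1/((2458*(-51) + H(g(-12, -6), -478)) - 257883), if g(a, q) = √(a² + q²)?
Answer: -1/383241 ≈ -2.6093e-6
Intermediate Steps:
H(S, Q) = 0
1/((2458*(-51) + H(g(-12, -6), -478)) - 257883) = 1/((2458*(-51) + 0) - 257883) = 1/((-125358 + 0) - 257883) = 1/(-125358 - 257883) = 1/(-383241) = -1/383241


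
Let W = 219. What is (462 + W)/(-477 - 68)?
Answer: -681/545 ≈ -1.2495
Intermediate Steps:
(462 + W)/(-477 - 68) = (462 + 219)/(-477 - 68) = 681/(-545) = 681*(-1/545) = -681/545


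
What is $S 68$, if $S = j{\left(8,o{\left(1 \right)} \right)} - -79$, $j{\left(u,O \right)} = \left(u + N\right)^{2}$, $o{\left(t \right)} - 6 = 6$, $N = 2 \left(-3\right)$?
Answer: $5644$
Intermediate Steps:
$N = -6$
$o{\left(t \right)} = 12$ ($o{\left(t \right)} = 6 + 6 = 12$)
$j{\left(u,O \right)} = \left(-6 + u\right)^{2}$ ($j{\left(u,O \right)} = \left(u - 6\right)^{2} = \left(-6 + u\right)^{2}$)
$S = 83$ ($S = \left(-6 + 8\right)^{2} - -79 = 2^{2} + 79 = 4 + 79 = 83$)
$S 68 = 83 \cdot 68 = 5644$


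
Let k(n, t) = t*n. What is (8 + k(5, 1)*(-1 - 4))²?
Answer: 289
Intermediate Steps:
k(n, t) = n*t
(8 + k(5, 1)*(-1 - 4))² = (8 + (5*1)*(-1 - 4))² = (8 + 5*(-5))² = (8 - 25)² = (-17)² = 289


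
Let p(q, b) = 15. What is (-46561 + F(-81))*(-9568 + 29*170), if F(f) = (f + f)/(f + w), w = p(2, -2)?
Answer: 2375323872/11 ≈ 2.1594e+8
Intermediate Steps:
w = 15
F(f) = 2*f/(15 + f) (F(f) = (f + f)/(f + 15) = (2*f)/(15 + f) = 2*f/(15 + f))
(-46561 + F(-81))*(-9568 + 29*170) = (-46561 + 2*(-81)/(15 - 81))*(-9568 + 29*170) = (-46561 + 2*(-81)/(-66))*(-9568 + 4930) = (-46561 + 2*(-81)*(-1/66))*(-4638) = (-46561 + 27/11)*(-4638) = -512144/11*(-4638) = 2375323872/11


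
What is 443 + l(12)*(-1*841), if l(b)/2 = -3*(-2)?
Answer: -9649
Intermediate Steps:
l(b) = 12 (l(b) = 2*(-3*(-2)) = 2*6 = 12)
443 + l(12)*(-1*841) = 443 + 12*(-1*841) = 443 + 12*(-841) = 443 - 10092 = -9649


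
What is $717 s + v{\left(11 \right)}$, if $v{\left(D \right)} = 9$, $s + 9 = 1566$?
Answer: $1116378$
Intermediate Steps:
$s = 1557$ ($s = -9 + 1566 = 1557$)
$717 s + v{\left(11 \right)} = 717 \cdot 1557 + 9 = 1116369 + 9 = 1116378$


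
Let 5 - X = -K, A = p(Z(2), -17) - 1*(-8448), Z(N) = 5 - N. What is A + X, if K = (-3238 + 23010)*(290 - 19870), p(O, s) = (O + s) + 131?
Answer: -387127190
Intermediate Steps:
p(O, s) = 131 + O + s
K = -387135760 (K = 19772*(-19580) = -387135760)
A = 8565 (A = (131 + (5 - 1*2) - 17) - 1*(-8448) = (131 + (5 - 2) - 17) + 8448 = (131 + 3 - 17) + 8448 = 117 + 8448 = 8565)
X = -387135755 (X = 5 - (-1)*(-387135760) = 5 - 1*387135760 = 5 - 387135760 = -387135755)
A + X = 8565 - 387135755 = -387127190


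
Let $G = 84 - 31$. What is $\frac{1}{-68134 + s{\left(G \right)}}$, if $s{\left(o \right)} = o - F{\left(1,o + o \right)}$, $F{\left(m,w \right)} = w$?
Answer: $- \frac{1}{68187} \approx -1.4666 \cdot 10^{-5}$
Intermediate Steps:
$G = 53$
$s{\left(o \right)} = - o$ ($s{\left(o \right)} = o - \left(o + o\right) = o - 2 o = - o$)
$\frac{1}{-68134 + s{\left(G \right)}} = \frac{1}{-68134 - 53} = \frac{1}{-68187} = - \frac{1}{68187}$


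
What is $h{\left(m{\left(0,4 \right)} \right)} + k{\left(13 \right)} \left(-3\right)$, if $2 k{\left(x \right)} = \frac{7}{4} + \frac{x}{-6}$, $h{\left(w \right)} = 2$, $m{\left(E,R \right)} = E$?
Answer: $\frac{21}{8} \approx 2.625$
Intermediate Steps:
$k{\left(x \right)} = \frac{7}{8} - \frac{x}{12}$ ($k{\left(x \right)} = \frac{\frac{7}{4} + \frac{x}{-6}}{2} = \frac{7 \cdot \frac{1}{4} + x \left(- \frac{1}{6}\right)}{2} = \frac{\frac{7}{4} - \frac{x}{6}}{2} = \frac{7}{8} - \frac{x}{12}$)
$h{\left(m{\left(0,4 \right)} \right)} + k{\left(13 \right)} \left(-3\right) = 2 + \left(\frac{7}{8} - \frac{13}{12}\right) \left(-3\right) = 2 - - \frac{5}{8} = 2 + \frac{5}{8} = \frac{21}{8}$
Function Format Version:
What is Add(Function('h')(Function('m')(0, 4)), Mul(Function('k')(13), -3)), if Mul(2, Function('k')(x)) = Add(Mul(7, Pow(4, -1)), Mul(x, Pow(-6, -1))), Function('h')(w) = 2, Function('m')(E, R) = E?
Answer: Rational(21, 8) ≈ 2.6250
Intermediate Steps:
Function('k')(x) = Add(Rational(7, 8), Mul(Rational(-1, 12), x)) (Function('k')(x) = Mul(Rational(1, 2), Add(Mul(7, Pow(4, -1)), Mul(x, Pow(-6, -1)))) = Mul(Rational(1, 2), Add(Mul(7, Rational(1, 4)), Mul(x, Rational(-1, 6)))) = Mul(Rational(1, 2), Add(Rational(7, 4), Mul(Rational(-1, 6), x))) = Add(Rational(7, 8), Mul(Rational(-1, 12), x)))
Add(Function('h')(Function('m')(0, 4)), Mul(Function('k')(13), -3)) = Add(2, Mul(Add(Rational(7, 8), Mul(Rational(-1, 12), 13)), -3)) = Add(2, Mul(Add(Rational(7, 8), Rational(-13, 12)), -3)) = Add(2, Mul(Rational(-5, 24), -3)) = Add(2, Rational(5, 8)) = Rational(21, 8)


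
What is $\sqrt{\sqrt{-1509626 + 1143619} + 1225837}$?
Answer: $\sqrt{1225837 + i \sqrt{366007}} \approx 1107.2 + 0.273 i$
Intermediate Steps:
$\sqrt{\sqrt{-1509626 + 1143619} + 1225837} = \sqrt{\sqrt{-366007} + 1225837} = \sqrt{i \sqrt{366007} + 1225837} = \sqrt{1225837 + i \sqrt{366007}}$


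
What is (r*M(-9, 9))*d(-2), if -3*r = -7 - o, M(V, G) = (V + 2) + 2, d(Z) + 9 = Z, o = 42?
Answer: 2695/3 ≈ 898.33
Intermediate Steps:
d(Z) = -9 + Z
M(V, G) = 4 + V (M(V, G) = (2 + V) + 2 = 4 + V)
r = 49/3 (r = -(-7 - 1*42)/3 = -(-7 - 42)/3 = -1/3*(-49) = 49/3 ≈ 16.333)
(r*M(-9, 9))*d(-2) = (49*(4 - 9)/3)*(-9 - 2) = ((49/3)*(-5))*(-11) = -245/3*(-11) = 2695/3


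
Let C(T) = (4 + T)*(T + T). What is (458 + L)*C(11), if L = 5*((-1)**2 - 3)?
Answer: 147840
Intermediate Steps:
C(T) = 2*T*(4 + T) (C(T) = (4 + T)*(2*T) = 2*T*(4 + T))
L = -10 (L = 5*(1 - 3) = 5*(-2) = -10)
(458 + L)*C(11) = (458 - 10)*(2*11*(4 + 11)) = 448*(2*11*15) = 448*330 = 147840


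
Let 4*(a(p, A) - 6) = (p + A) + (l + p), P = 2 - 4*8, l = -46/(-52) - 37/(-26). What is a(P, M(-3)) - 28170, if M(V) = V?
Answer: -1465317/52 ≈ -28179.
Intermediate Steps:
l = 30/13 (l = -46*(-1/52) - 37*(-1/26) = 23/26 + 37/26 = 30/13 ≈ 2.3077)
P = -30 (P = 2 - 32 = -30)
a(p, A) = 171/26 + p/2 + A/4 (a(p, A) = 6 + ((p + A) + (30/13 + p))/4 = 6 + ((A + p) + (30/13 + p))/4 = 6 + (30/13 + A + 2*p)/4 = 6 + (15/26 + p/2 + A/4) = 171/26 + p/2 + A/4)
a(P, M(-3)) - 28170 = (171/26 + (½)*(-30) + (¼)*(-3)) - 28170 = (171/26 - 15 - ¾) - 28170 = -477/52 - 28170 = -1465317/52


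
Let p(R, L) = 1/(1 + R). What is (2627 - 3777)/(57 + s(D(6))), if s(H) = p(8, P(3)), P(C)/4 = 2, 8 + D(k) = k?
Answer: -5175/257 ≈ -20.136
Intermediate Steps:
D(k) = -8 + k
P(C) = 8 (P(C) = 4*2 = 8)
s(H) = ⅑ (s(H) = 1/(1 + 8) = 1/9 = ⅑)
(2627 - 3777)/(57 + s(D(6))) = (2627 - 3777)/(57 + ⅑) = -1150/514/9 = -1150*9/514 = -5175/257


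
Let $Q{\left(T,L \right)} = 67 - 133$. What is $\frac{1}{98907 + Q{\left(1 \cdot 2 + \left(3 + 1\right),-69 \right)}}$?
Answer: $\frac{1}{98841} \approx 1.0117 \cdot 10^{-5}$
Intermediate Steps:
$Q{\left(T,L \right)} = -66$ ($Q{\left(T,L \right)} = 67 - 133 = -66$)
$\frac{1}{98907 + Q{\left(1 \cdot 2 + \left(3 + 1\right),-69 \right)}} = \frac{1}{98907 - 66} = \frac{1}{98841}$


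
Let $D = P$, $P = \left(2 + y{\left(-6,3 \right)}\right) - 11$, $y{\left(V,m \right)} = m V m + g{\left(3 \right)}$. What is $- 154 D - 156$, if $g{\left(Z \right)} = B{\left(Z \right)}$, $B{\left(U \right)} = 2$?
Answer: $9238$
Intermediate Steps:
$g{\left(Z \right)} = 2$
$y{\left(V,m \right)} = 2 + V m^{2}$ ($y{\left(V,m \right)} = m V m + 2 = V m m + 2 = V m^{2} + 2 = 2 + V m^{2}$)
$P = -61$ ($P = \left(2 + \left(2 - 6 \cdot 3^{2}\right)\right) - 11 = \left(2 + \left(2 - 54\right)\right) - 11 = \left(2 - 52\right) - 11 = -50 - 11 = -61$)
$D = -61$
$- 154 D - 156 = \left(-154\right) \left(-61\right) - 156 = 9394 - 156 = 9238$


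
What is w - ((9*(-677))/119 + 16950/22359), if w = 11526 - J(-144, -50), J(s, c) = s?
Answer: 10394943469/886907 ≈ 11720.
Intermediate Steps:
w = 11670 (w = 11526 - 1*(-144) = 11526 + 144 = 11670)
w - ((9*(-677))/119 + 16950/22359) = 11670 - ((9*(-677))/119 + 16950/22359) = 11670 - (-6093*1/119 + 16950*(1/22359)) = 11670 - (-6093/119 + 5650/7453) = 11670 - 1*(-44738779/886907) = 11670 + 44738779/886907 = 10394943469/886907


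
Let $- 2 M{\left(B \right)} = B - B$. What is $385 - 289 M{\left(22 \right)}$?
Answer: $385$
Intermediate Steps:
$M{\left(B \right)} = 0$ ($M{\left(B \right)} = - \frac{B - B}{2} = \left(- \frac{1}{2}\right) 0 = 0$)
$385 - 289 M{\left(22 \right)} = 385 - 0 = 385 + 0 = 385$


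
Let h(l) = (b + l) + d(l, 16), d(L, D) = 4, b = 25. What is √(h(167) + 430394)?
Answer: √430590 ≈ 656.19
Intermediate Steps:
h(l) = 29 + l (h(l) = (25 + l) + 4 = 29 + l)
√(h(167) + 430394) = √((29 + 167) + 430394) = √(196 + 430394) = √430590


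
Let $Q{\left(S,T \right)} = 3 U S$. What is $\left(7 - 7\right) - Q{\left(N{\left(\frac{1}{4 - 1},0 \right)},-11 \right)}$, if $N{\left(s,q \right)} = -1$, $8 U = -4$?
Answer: $- \frac{3}{2} \approx -1.5$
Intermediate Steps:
$U = - \frac{1}{2}$ ($U = \frac{1}{8} \left(-4\right) = - \frac{1}{2} \approx -0.5$)
$Q{\left(S,T \right)} = - \frac{3 S}{2}$ ($Q{\left(S,T \right)} = 3 \left(- \frac{1}{2}\right) S = - \frac{3 S}{2}$)
$\left(7 - 7\right) - Q{\left(N{\left(\frac{1}{4 - 1},0 \right)},-11 \right)} = \left(7 - 7\right) - \left(- \frac{3}{2}\right) \left(-1\right) = \left(7 - 7\right) - \frac{3}{2} = 0 - \frac{3}{2} = - \frac{3}{2}$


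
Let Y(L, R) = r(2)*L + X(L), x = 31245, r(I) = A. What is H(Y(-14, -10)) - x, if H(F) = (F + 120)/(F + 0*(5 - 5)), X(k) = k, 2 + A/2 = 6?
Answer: -656144/21 ≈ -31245.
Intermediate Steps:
A = 8 (A = -4 + 2*6 = -4 + 12 = 8)
r(I) = 8
Y(L, R) = 9*L (Y(L, R) = 8*L + L = 9*L)
H(F) = (120 + F)/F (H(F) = (120 + F)/(F + 0*0) = (120 + F)/(F + 0) = (120 + F)/F)
H(Y(-14, -10)) - x = (120 + 9*(-14))/((9*(-14))) - 1*31245 = (120 - 126)/(-126) - 31245 = -1/126*(-6) - 31245 = 1/21 - 31245 = -656144/21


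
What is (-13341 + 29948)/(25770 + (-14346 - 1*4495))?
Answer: 16607/6929 ≈ 2.3967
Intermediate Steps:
(-13341 + 29948)/(25770 + (-14346 - 1*4495)) = 16607/(25770 + (-14346 - 4495)) = 16607/(25770 - 18841) = 16607/6929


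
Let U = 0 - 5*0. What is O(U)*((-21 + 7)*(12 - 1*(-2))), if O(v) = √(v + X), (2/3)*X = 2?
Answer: -196*√3 ≈ -339.48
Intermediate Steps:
X = 3 (X = (3/2)*2 = 3)
U = 0 (U = 0 + 0 = 0)
O(v) = √(3 + v) (O(v) = √(v + 3) = √(3 + v))
O(U)*((-21 + 7)*(12 - 1*(-2))) = √(3 + 0)*((-21 + 7)*(12 - 1*(-2))) = √3*(-14*(12 + 2)) = √3*(-14*14) = √3*(-196) = -196*√3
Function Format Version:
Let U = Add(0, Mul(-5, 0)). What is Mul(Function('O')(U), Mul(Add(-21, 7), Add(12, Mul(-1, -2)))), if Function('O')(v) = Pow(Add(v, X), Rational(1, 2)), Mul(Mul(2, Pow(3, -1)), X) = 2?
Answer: Mul(-196, Pow(3, Rational(1, 2))) ≈ -339.48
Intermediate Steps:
X = 3 (X = Mul(Rational(3, 2), 2) = 3)
U = 0 (U = Add(0, 0) = 0)
Function('O')(v) = Pow(Add(3, v), Rational(1, 2)) (Function('O')(v) = Pow(Add(v, 3), Rational(1, 2)) = Pow(Add(3, v), Rational(1, 2)))
Mul(Function('O')(U), Mul(Add(-21, 7), Add(12, Mul(-1, -2)))) = Mul(Pow(Add(3, 0), Rational(1, 2)), Mul(Add(-21, 7), Add(12, Mul(-1, -2)))) = Mul(Pow(3, Rational(1, 2)), Mul(-14, Add(12, 2))) = Mul(Pow(3, Rational(1, 2)), Mul(-14, 14)) = Mul(Pow(3, Rational(1, 2)), -196) = Mul(-196, Pow(3, Rational(1, 2)))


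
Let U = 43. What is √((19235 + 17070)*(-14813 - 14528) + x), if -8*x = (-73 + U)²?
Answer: I*√4260900470/2 ≈ 32638.0*I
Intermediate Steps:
x = -225/2 (x = -(-73 + 43)²/8 = -⅛*(-30)² = -⅛*900 = -225/2 ≈ -112.50)
√((19235 + 17070)*(-14813 - 14528) + x) = √((19235 + 17070)*(-14813 - 14528) - 225/2) = √(36305*(-29341) - 225/2) = √(-1065225005 - 225/2) = √(-2130450235/2) = I*√4260900470/2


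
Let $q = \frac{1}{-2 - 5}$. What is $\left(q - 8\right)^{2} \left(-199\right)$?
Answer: $- \frac{646551}{49} \approx -13195.0$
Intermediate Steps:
$q = - \frac{1}{7}$ ($q = \frac{1}{-7} = - \frac{1}{7} \approx -0.14286$)
$\left(q - 8\right)^{2} \left(-199\right) = \left(- \frac{1}{7} - 8\right)^{2} \left(-199\right) = \left(- \frac{57}{7}\right)^{2} \left(-199\right) = \frac{3249}{49} \left(-199\right) = - \frac{646551}{49}$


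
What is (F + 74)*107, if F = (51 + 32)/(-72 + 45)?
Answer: 204905/27 ≈ 7589.1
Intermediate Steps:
F = -83/27 (F = 83/(-27) = 83*(-1/27) = -83/27 ≈ -3.0741)
(F + 74)*107 = (-83/27 + 74)*107 = (1915/27)*107 = 204905/27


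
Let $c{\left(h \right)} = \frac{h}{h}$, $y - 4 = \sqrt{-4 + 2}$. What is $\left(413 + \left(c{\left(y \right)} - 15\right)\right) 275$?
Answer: $109725$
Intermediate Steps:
$y = 4 + i \sqrt{2}$ ($y = 4 + \sqrt{-4 + 2} = 4 + \sqrt{-2} = 4 + i \sqrt{2} \approx 4.0 + 1.4142 i$)
$c{\left(h \right)} = 1$
$\left(413 + \left(c{\left(y \right)} - 15\right)\right) 275 = \left(413 + \left(1 - 15\right)\right) 275 = \left(413 - 14\right) 275 = 399 \cdot 275 = 109725$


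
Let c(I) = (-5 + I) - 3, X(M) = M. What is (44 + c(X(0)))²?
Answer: 1296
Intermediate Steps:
c(I) = -8 + I
(44 + c(X(0)))² = (44 + (-8 + 0))² = (44 - 8)² = 36² = 1296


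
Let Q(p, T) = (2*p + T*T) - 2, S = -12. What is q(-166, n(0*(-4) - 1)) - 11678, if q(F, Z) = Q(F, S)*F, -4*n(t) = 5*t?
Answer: 19862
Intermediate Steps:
Q(p, T) = -2 + T² + 2*p (Q(p, T) = (2*p + T²) - 2 = (T² + 2*p) - 2 = -2 + T² + 2*p)
n(t) = -5*t/4
q(F, Z) = F*(142 + 2*F) (q(F, Z) = (-2 + (-12)² + 2*F)*F = (-2 + 144 + 2*F)*F = (142 + 2*F)*F = F*(142 + 2*F))
q(-166, n(0*(-4) - 1)) - 11678 = 2*(-166)*(71 - 166) - 11678 = 2*(-166)*(-95) - 11678 = 31540 - 11678 = 19862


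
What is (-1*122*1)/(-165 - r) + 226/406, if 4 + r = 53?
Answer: 24474/21721 ≈ 1.1267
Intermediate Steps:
r = 49 (r = -4 + 53 = 49)
(-1*122*1)/(-165 - r) + 226/406 = (-1*122*1)/(-165 - 1*49) + 226/406 = (-122*1)/(-165 - 49) + 226*(1/406) = -122/(-214) + 113/203 = -122*(-1/214) + 113/203 = 61/107 + 113/203 = 24474/21721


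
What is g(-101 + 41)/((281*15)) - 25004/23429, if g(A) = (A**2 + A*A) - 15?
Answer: 599481/940507 ≈ 0.63740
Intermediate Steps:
g(A) = -15 + 2*A**2 (g(A) = (A**2 + A**2) - 15 = 2*A**2 - 15 = -15 + 2*A**2)
g(-101 + 41)/((281*15)) - 25004/23429 = (-15 + 2*(-101 + 41)**2)/((281*15)) - 25004/23429 = (-15 + 2*(-60)**2)/4215 - 25004*1/23429 = (-15 + 2*3600)*(1/4215) - 3572/3347 = (-15 + 7200)*(1/4215) - 3572/3347 = 7185*(1/4215) - 3572/3347 = 479/281 - 3572/3347 = 599481/940507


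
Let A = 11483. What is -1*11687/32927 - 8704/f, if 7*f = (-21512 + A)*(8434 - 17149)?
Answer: -146211705743/411129979335 ≈ -0.35563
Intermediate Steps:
f = 12486105 (f = ((-21512 + 11483)*(8434 - 17149))/7 = (-10029*(-8715))/7 = (⅐)*87402735 = 12486105)
-1*11687/32927 - 8704/f = -1*11687/32927 - 8704/12486105 = -11687*1/32927 - 8704*1/12486105 = -11687/32927 - 8704/12486105 = -146211705743/411129979335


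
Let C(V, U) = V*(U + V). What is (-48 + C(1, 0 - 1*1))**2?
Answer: 2304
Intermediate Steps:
(-48 + C(1, 0 - 1*1))**2 = (-48 + 1*((0 - 1*1) + 1))**2 = (-48 + 1*((0 - 1) + 1))**2 = (-48 + 1*(-1 + 1))**2 = (-48 + 1*0)**2 = (-48 + 0)**2 = (-48)**2 = 2304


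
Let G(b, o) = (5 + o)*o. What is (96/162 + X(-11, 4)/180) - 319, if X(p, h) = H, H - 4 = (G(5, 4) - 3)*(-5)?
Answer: -172423/540 ≈ -319.30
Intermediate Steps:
G(b, o) = o*(5 + o)
H = -161 (H = 4 + (4*(5 + 4) - 3)*(-5) = 4 + (4*9 - 3)*(-5) = 4 + (36 - 3)*(-5) = 4 + 33*(-5) = 4 - 165 = -161)
X(p, h) = -161
(96/162 + X(-11, 4)/180) - 319 = (96/162 - 161/180) - 319 = (96*(1/162) - 161*1/180) - 319 = (16/27 - 161/180) - 319 = -163/540 - 319 = -172423/540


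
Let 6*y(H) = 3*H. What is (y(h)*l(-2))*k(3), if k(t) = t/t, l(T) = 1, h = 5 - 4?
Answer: ½ ≈ 0.50000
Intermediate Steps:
h = 1
y(H) = H/2 (y(H) = (3*H)/6 = H/2)
k(t) = 1
(y(h)*l(-2))*k(3) = (((½)*1)*1)*1 = ((½)*1)*1 = (½)*1 = ½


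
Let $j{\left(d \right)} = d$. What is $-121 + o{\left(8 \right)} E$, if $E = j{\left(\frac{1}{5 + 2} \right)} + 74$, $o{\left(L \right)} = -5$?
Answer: $- \frac{3442}{7} \approx -491.71$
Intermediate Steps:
$E = \frac{519}{7}$ ($E = \frac{1}{5 + 2} + 74 = \frac{1}{7} + 74 = \frac{519}{7} \approx 74.143$)
$-121 + o{\left(8 \right)} E = -121 - \frac{2595}{7} = - \frac{3442}{7}$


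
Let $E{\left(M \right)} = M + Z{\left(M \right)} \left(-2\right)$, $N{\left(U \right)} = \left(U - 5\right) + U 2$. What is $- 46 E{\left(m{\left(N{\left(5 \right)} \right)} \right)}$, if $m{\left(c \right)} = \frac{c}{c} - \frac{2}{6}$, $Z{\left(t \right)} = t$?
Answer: $\frac{92}{3} \approx 30.667$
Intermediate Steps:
$N{\left(U \right)} = -5 + 3 U$ ($N{\left(U \right)} = \left(U - 5\right) + 2 U = \left(-5 + U\right) + 2 U = -5 + 3 U$)
$m{\left(c \right)} = \frac{2}{3}$ ($m{\left(c \right)} = 1 - \frac{1}{3} = \frac{2}{3}$)
$E{\left(M \right)} = - M$ ($E{\left(M \right)} = M + M \left(-2\right) = M - 2 M = - M$)
$- 46 E{\left(m{\left(N{\left(5 \right)} \right)} \right)} = - 46 \left(\left(-1\right) \frac{2}{3}\right) = \left(-46\right) \left(- \frac{2}{3}\right) = \frac{92}{3}$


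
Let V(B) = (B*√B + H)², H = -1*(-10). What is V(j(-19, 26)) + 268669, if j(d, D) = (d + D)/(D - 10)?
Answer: 1100878167/4096 + 35*√7/16 ≈ 2.6878e+5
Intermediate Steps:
H = 10
j(d, D) = (D + d)/(-10 + D)
V(B) = (10 + B^(3/2))² (V(B) = (B*√B + 10)² = (B^(3/2) + 10)² = (10 + B^(3/2))²)
V(j(-19, 26)) + 268669 = (10 + ((26 - 19)/(-10 + 26))^(3/2))² + 268669 = (10 + (7/16)^(3/2))² + 268669 = (10 + 7*√7/64)² + 268669 = 268669 + (10 + 7*√7/64)²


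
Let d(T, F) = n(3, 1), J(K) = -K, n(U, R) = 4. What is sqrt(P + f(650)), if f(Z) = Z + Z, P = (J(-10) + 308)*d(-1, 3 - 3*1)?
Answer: 2*sqrt(643) ≈ 50.715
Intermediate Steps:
d(T, F) = 4
P = 1272 (P = (-1*(-10) + 308)*4 = (10 + 308)*4 = 318*4 = 1272)
f(Z) = 2*Z
sqrt(P + f(650)) = sqrt(1272 + 2*650) = sqrt(1272 + 1300) = sqrt(2572) = 2*sqrt(643)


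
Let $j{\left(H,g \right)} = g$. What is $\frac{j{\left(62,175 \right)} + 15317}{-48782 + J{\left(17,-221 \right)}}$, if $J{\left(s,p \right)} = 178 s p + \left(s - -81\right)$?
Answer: $- \frac{7746}{358715} \approx -0.021594$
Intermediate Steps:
$J{\left(s,p \right)} = 81 + s + 178 p s$ ($J{\left(s,p \right)} = 178 p s + \left(s + 81\right) = 178 p s + \left(81 + s\right) = 81 + s + 178 p s$)
$\frac{j{\left(62,175 \right)} + 15317}{-48782 + J{\left(17,-221 \right)}} = \frac{175 + 15317}{-48782 + \left(81 + 17 + 178 \left(-221\right) 17\right)} = \frac{15492}{-48782 + \left(81 + 17 - 668746\right)} = \frac{15492}{-48782 - 668648} = \frac{15492}{-717430} = 15492 \left(- \frac{1}{717430}\right) = - \frac{7746}{358715}$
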